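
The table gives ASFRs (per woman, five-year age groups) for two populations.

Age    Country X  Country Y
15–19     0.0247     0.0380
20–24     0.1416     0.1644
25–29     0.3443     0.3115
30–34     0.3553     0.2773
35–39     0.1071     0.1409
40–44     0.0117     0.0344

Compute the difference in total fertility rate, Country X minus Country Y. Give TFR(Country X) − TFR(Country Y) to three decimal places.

0.091

Country X:
  Sum of ASFRs = 0.0247 + 0.1416 + 0.3443 + 0.3553 + 0.1071 + 0.0117 = 0.9847
  TFR = 5 × 0.9847 = 4.9235
Country Y:
  Sum of ASFRs = 0.0380 + 0.1644 + 0.3115 + 0.2773 + 0.1409 + 0.0344 = 0.9665
  TFR = 5 × 0.9665 = 4.8325
Difference = 4.9235 − 4.8325 = 0.091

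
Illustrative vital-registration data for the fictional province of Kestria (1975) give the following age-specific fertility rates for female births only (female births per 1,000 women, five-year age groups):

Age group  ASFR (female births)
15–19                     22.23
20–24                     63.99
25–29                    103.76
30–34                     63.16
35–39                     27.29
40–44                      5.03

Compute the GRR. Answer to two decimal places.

1.43

Sum of female ASFRs = 22.23 + 63.99 + 103.76 + 63.16 + 27.29 + 5.03 = 285.46
GRR = 5 × 285.46 / 1000 = 1.4273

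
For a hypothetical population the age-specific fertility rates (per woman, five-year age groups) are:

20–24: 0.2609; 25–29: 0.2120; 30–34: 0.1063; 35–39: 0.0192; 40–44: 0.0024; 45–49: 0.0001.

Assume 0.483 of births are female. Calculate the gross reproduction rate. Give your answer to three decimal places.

1.451

Proportion female at birth = 0.483.
Sum of ASFRs = 0.2609 + 0.2120 + 0.1063 + 0.0192 + 0.0024 + 0.0001 = 0.6009
TFR = 5 × 0.6009 = 3.0045
GRR = 0.483 × 3.0045 = 1.45117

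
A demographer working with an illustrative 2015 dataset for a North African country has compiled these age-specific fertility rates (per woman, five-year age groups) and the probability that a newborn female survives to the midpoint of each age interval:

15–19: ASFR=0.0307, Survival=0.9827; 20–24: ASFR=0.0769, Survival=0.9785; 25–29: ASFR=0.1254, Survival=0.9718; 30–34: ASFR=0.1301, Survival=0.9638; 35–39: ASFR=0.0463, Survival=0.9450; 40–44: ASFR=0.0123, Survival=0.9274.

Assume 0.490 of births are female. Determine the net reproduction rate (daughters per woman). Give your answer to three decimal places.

0.999

Proportion female at birth = 0.490.
Weighting each age-specific rate by interval width and survival:
  15–19: 5 × 0.0307 × 0.9827 = 0.15084
  20–24: 5 × 0.0769 × 0.9785 = 0.37623
  25–29: 5 × 0.1254 × 0.9718 = 0.60932
  30–34: 5 × 0.1301 × 0.9638 = 0.62695
  35–39: 5 × 0.0463 × 0.9450 = 0.21877
  40–44: 5 × 0.0123 × 0.9274 = 0.05704
Sum = 2.03915
NRR = 0.490 × 2.03915 = 0.99918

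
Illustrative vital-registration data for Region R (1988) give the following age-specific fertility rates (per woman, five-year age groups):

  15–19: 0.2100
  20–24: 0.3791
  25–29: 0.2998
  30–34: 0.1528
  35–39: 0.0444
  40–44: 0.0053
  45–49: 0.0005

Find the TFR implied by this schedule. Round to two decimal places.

Sum of ASFRs = 0.2100 + 0.3791 + 0.2998 + 0.1528 + 0.0444 + 0.0053 + 0.0005 = 1.0919
TFR = 5 × 1.0919 = 5.4595

5.46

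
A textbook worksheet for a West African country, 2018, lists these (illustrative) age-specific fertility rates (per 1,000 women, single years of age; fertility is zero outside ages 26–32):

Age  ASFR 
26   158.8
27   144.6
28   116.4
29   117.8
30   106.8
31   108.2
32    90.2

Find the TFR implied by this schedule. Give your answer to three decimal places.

0.843

Sum of ASFRs = 158.8 + 144.6 + 116.4 + 117.8 + 106.8 + 108.2 + 90.2 = 842.8
TFR = 842.8 / 1000 = 0.8428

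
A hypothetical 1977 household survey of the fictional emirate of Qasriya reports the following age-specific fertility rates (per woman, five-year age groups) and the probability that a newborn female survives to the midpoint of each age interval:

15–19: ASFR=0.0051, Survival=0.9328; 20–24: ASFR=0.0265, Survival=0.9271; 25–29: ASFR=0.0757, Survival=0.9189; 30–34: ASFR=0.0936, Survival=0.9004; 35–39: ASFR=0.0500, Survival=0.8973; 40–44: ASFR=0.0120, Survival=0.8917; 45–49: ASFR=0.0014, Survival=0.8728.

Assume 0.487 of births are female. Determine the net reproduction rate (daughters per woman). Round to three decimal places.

0.584

Proportion female at birth = 0.487.
Each age group contributes 5 × ASFR × survival:
  15–19: 5 × 0.0051 × 0.9328 = 0.02379
  20–24: 5 × 0.0265 × 0.9271 = 0.12284
  25–29: 5 × 0.0757 × 0.9189 = 0.34780
  30–34: 5 × 0.0936 × 0.9004 = 0.42139
  35–39: 5 × 0.0500 × 0.8973 = 0.22433
  40–44: 5 × 0.0120 × 0.8917 = 0.05350
  45–49: 5 × 0.0014 × 0.8728 = 0.00611
Sum = 1.19976
NRR = 0.487 × 1.19976 = 0.58428
An NRR under 1 implies long-run decline under these rates.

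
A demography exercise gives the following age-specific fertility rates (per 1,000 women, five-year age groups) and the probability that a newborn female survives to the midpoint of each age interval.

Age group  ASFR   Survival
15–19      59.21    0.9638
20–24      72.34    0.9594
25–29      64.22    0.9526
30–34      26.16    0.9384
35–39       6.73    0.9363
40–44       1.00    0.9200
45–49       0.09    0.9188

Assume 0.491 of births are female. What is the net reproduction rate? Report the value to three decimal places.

0.539

Proportion female at birth = 0.491.
Each age group contributes 5 × ASFR × survival:
  15–19: 5 × 59.21/1000 × 0.9638 = 0.28533
  20–24: 5 × 72.34/1000 × 0.9594 = 0.34701
  25–29: 5 × 64.22/1000 × 0.9526 = 0.30588
  30–34: 5 × 26.16/1000 × 0.9384 = 0.12274
  35–39: 5 × 6.73/1000 × 0.9363 = 0.03151
  40–44: 5 × 1.00/1000 × 0.9200 = 0.00460
  45–49: 5 × 0.09/1000 × 0.9188 = 0.00041
Sum = 1.09748
NRR = 0.491 × 1.09748 = 0.53886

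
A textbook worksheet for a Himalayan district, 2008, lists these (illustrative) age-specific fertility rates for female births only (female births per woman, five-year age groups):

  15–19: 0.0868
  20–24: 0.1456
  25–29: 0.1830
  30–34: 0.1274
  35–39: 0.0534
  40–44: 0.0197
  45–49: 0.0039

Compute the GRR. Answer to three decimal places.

Sum of female ASFRs = 0.0868 + 0.1456 + 0.1830 + 0.1274 + 0.0534 + 0.0197 + 0.0039 = 0.6198
GRR = 5 × 0.6198 = 3.099

3.099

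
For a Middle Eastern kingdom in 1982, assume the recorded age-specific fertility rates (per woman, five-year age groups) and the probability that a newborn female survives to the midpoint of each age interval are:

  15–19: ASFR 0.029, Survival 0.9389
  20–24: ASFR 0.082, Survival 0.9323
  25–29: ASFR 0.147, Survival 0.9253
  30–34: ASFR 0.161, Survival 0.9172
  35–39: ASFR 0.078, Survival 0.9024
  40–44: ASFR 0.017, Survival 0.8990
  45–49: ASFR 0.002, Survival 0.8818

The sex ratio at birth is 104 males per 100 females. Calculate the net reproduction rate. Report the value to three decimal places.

1.164

Proportion female at birth = 100 / (100 + 104) = 0.49020.
Each age group contributes 5 × ASFR × survival:
  15–19: 5 × 0.029 × 0.9389 = 0.13614
  20–24: 5 × 0.082 × 0.9323 = 0.38224
  25–29: 5 × 0.147 × 0.9253 = 0.68010
  30–34: 5 × 0.161 × 0.9172 = 0.73835
  35–39: 5 × 0.078 × 0.9024 = 0.35194
  40–44: 5 × 0.017 × 0.8990 = 0.07642
  45–49: 5 × 0.002 × 0.8818 = 0.00882
Sum = 2.37401
NRR = 0.49020 × 2.37401 = 1.16374
An NRR exceeding 1 indicates intrinsic growth under these rates.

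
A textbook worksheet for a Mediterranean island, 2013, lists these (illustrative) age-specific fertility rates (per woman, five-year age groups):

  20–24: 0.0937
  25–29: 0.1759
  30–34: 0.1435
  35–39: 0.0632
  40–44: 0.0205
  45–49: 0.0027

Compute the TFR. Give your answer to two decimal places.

Sum of ASFRs = 0.0937 + 0.1759 + 0.1435 + 0.0632 + 0.0205 + 0.0027 = 0.4995
TFR = 5 × 0.4995 = 2.4975

2.50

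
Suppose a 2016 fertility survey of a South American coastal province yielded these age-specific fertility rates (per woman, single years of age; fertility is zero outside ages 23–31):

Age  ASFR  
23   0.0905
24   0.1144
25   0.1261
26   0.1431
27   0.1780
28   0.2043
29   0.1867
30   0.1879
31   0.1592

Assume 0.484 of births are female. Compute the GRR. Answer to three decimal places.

0.673

Proportion female at birth = 0.484.
Sum of ASFRs = 0.0905 + 0.1144 + 0.1261 + 0.1431 + 0.1780 + 0.2043 + 0.1867 + 0.1879 + 0.1592 = 1.3902
TFR = 1.3902
GRR = 0.484 × 1.3902 = 0.67286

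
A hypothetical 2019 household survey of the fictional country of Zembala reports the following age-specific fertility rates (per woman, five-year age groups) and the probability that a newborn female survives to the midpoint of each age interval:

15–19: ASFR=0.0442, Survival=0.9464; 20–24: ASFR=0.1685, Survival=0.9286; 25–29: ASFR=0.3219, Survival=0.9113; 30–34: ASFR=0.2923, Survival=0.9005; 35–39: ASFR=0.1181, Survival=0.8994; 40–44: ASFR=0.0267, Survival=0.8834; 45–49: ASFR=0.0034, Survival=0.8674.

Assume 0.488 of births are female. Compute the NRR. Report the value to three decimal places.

Proportion female at birth = 0.488.
Per-age-group product (5 × ASFR × survival probability):
  15–19: 5 × 0.0442 × 0.9464 = 0.20915
  20–24: 5 × 0.1685 × 0.9286 = 0.78235
  25–29: 5 × 0.3219 × 0.9113 = 1.46674
  30–34: 5 × 0.2923 × 0.9005 = 1.31608
  35–39: 5 × 0.1181 × 0.8994 = 0.53110
  40–44: 5 × 0.0267 × 0.8834 = 0.11793
  45–49: 5 × 0.0034 × 0.8674 = 0.01475
Sum = 4.43810
NRR = 0.488 × 4.43810 = 2.16579

2.166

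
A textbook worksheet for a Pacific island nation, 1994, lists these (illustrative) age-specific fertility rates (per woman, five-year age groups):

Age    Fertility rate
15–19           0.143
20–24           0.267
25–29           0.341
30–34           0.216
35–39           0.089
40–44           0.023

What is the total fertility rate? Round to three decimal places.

Sum of ASFRs = 0.143 + 0.267 + 0.341 + 0.216 + 0.089 + 0.023 = 1.079
TFR = 5 × 1.079 = 5.395

5.395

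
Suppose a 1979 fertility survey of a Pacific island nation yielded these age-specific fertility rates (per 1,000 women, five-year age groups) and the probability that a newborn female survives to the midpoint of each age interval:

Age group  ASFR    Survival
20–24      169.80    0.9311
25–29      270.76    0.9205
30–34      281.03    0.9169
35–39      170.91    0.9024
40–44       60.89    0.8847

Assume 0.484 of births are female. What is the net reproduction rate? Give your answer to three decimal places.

2.113

Proportion female at birth = 0.484.
Each age group contributes 5 × ASFR × survival:
  20–24: 5 × 169.80/1000 × 0.9311 = 0.79050
  25–29: 5 × 270.76/1000 × 0.9205 = 1.24617
  30–34: 5 × 281.03/1000 × 0.9169 = 1.28838
  35–39: 5 × 170.91/1000 × 0.9024 = 0.77115
  40–44: 5 × 60.89/1000 × 0.8847 = 0.26935
Sum = 4.36555
NRR = 0.484 × 4.36555 = 2.11293
An NRR exceeding 1 indicates intrinsic growth under these rates.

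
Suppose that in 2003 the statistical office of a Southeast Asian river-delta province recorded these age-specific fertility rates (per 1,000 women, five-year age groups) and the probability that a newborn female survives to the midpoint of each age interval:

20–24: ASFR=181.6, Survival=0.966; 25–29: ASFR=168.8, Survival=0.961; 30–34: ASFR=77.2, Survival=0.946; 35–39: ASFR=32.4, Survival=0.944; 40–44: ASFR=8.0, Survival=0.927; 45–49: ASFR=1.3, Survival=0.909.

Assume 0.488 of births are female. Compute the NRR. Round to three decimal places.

Proportion female at birth = 0.488.
Survival-weighted fertility by age (5·fₓ·Sₓ):
  20–24: 5 × 181.6/1000 × 0.966 = 0.87713
  25–29: 5 × 168.8/1000 × 0.961 = 0.81108
  30–34: 5 × 77.2/1000 × 0.946 = 0.36516
  35–39: 5 × 32.4/1000 × 0.944 = 0.15293
  40–44: 5 × 8.0/1000 × 0.927 = 0.03708
  45–49: 5 × 1.3/1000 × 0.909 = 0.00591
Sum = 2.24929
NRR = 0.488 × 2.24929 = 1.09765

1.098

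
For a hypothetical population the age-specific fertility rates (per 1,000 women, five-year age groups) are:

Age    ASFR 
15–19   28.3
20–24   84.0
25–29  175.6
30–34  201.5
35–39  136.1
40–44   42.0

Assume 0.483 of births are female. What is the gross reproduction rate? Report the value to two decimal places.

Proportion female at birth = 0.483.
Sum of ASFRs = 28.3 + 84.0 + 175.6 + 201.5 + 136.1 + 42.0 = 667.5
TFR = 5 × 667.5 / 1000 = 3.3375
GRR = 0.483 × 3.3375 = 1.61201

1.61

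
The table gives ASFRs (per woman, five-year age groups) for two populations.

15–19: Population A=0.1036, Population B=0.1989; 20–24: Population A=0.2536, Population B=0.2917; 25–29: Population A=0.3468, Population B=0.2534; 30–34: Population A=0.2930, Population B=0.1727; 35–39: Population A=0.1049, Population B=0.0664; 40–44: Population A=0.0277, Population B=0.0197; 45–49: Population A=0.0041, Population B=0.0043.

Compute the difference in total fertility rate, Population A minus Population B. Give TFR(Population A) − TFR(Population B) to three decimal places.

0.633

Population A:
  Sum of ASFRs = 0.1036 + 0.2536 + 0.3468 + 0.2930 + 0.1049 + 0.0277 + 0.0041 = 1.1337
  TFR = 5 × 1.1337 = 5.6685
Population B:
  Sum of ASFRs = 0.1989 + 0.2917 + 0.2534 + 0.1727 + 0.0664 + 0.0197 + 0.0043 = 1.0071
  TFR = 5 × 1.0071 = 5.0355
Difference = 5.6685 − 5.0355 = 0.633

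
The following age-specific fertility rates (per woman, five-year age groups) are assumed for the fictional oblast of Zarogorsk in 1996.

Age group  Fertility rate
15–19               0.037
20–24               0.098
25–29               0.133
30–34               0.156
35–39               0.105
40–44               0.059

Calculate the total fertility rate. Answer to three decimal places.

Sum of ASFRs = 0.037 + 0.098 + 0.133 + 0.156 + 0.105 + 0.059 = 0.588
TFR = 5 × 0.588 = 2.94

2.940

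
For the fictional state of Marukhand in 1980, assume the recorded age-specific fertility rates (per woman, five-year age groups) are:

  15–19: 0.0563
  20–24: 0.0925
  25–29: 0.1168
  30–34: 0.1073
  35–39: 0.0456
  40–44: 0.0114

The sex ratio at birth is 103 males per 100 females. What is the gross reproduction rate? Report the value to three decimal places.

Proportion female at birth = 100 / (100 + 103) = 0.49261.
Sum of ASFRs = 0.0563 + 0.0925 + 0.1168 + 0.1073 + 0.0456 + 0.0114 = 0.4299
TFR = 5 × 0.4299 = 2.1495
GRR = 0.49261 × 2.1495 = 1.05887

1.059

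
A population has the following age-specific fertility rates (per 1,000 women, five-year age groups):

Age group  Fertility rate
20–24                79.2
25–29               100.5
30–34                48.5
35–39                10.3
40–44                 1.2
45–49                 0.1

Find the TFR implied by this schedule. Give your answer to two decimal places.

1.20

Sum of ASFRs = 79.2 + 100.5 + 48.5 + 10.3 + 1.2 + 0.1 = 239.8
TFR = 5 × 239.8 / 1000 = 1.199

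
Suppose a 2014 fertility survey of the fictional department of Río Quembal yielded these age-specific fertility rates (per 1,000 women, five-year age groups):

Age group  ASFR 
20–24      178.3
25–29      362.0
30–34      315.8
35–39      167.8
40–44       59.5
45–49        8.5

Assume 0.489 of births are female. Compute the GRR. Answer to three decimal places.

2.670

Proportion female at birth = 0.489.
Sum of ASFRs = 178.3 + 362.0 + 315.8 + 167.8 + 59.5 + 8.5 = 1091.9
TFR = 5 × 1091.9 / 1000 = 5.4595
GRR = 0.489 × 5.4595 = 2.66970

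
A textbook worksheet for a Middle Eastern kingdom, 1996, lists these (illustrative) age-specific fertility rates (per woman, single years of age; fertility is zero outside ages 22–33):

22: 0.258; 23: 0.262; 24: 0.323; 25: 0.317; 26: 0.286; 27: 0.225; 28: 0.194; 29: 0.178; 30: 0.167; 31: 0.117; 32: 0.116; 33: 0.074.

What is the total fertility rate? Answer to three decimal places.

2.517

Sum of ASFRs = 0.258 + 0.262 + 0.323 + 0.317 + 0.286 + 0.225 + 0.194 + 0.178 + 0.167 + 0.117 + 0.116 + 0.074 = 2.517
TFR = 2.517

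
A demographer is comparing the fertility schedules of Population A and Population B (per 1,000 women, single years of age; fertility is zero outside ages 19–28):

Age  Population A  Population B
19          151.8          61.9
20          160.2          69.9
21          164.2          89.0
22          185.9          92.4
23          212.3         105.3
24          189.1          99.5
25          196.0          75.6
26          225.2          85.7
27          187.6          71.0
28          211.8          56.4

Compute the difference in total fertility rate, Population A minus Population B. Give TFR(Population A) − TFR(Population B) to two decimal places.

Population A:
  Sum of ASFRs = 151.8 + 160.2 + 164.2 + 185.9 + 212.3 + 189.1 + 196.0 + 225.2 + 187.6 + 211.8 = 1884.1
  TFR = 1884.1 / 1000 = 1.8841
Population B:
  Sum of ASFRs = 61.9 + 69.9 + 89.0 + 92.4 + 105.3 + 99.5 + 75.6 + 85.7 + 71.0 + 56.4 = 806.7
  TFR = 806.7 / 1000 = 0.8067
Difference = 1.8841 − 0.8067 = 1.0774

1.08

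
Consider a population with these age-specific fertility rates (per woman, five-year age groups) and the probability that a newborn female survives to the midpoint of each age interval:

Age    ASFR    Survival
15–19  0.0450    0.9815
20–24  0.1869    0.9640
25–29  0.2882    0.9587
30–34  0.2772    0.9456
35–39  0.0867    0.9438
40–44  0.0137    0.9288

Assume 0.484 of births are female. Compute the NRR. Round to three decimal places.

2.075

Proportion female at birth = 0.484.
Weighting each age-specific rate by interval width and survival:
  15–19: 5 × 0.0450 × 0.9815 = 0.22084
  20–24: 5 × 0.1869 × 0.9640 = 0.90086
  25–29: 5 × 0.2882 × 0.9587 = 1.38149
  30–34: 5 × 0.2772 × 0.9456 = 1.31060
  35–39: 5 × 0.0867 × 0.9438 = 0.40914
  40–44: 5 × 0.0137 × 0.9288 = 0.06362
Sum = 4.28655
NRR = 0.484 × 4.28655 = 2.07469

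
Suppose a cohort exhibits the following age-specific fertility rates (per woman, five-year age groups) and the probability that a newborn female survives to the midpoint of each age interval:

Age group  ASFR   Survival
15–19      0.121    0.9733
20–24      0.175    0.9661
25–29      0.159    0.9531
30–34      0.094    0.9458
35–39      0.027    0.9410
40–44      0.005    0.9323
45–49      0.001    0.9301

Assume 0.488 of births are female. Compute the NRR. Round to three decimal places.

Proportion female at birth = 0.488.
Each age group contributes 5 × ASFR × survival:
  15–19: 5 × 0.121 × 0.9733 = 0.58885
  20–24: 5 × 0.175 × 0.9661 = 0.84534
  25–29: 5 × 0.159 × 0.9531 = 0.75771
  30–34: 5 × 0.094 × 0.9458 = 0.44453
  35–39: 5 × 0.027 × 0.9410 = 0.12704
  40–44: 5 × 0.005 × 0.9323 = 0.02331
  45–49: 5 × 0.001 × 0.9301 = 0.00465
Sum = 2.79143
NRR = 0.488 × 2.79143 = 1.36222
NRR > 1, so each generation more than replaces itself.

1.362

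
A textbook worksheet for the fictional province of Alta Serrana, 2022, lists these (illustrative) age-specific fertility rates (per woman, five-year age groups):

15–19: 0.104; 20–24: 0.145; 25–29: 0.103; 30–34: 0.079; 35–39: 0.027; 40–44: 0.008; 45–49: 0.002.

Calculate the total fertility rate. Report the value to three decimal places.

Sum of ASFRs = 0.104 + 0.145 + 0.103 + 0.079 + 0.027 + 0.008 + 0.002 = 0.468
TFR = 5 × 0.468 = 2.34

2.340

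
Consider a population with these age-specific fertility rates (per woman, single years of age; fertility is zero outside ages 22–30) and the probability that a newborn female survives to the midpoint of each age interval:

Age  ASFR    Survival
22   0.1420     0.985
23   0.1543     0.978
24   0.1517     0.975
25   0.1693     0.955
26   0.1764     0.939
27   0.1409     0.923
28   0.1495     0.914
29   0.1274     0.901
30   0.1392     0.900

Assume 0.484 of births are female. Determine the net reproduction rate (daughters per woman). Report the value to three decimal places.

0.616

Proportion female at birth = 0.484.
Weighting each age-specific rate by interval width and survival:
  22: 1 × 0.1420 × 0.985 = 0.13987
  23: 1 × 0.1543 × 0.978 = 0.15091
  24: 1 × 0.1517 × 0.975 = 0.14791
  25: 1 × 0.1693 × 0.955 = 0.16168
  26: 1 × 0.1764 × 0.939 = 0.16564
  27: 1 × 0.1409 × 0.923 = 0.13005
  28: 1 × 0.1495 × 0.914 = 0.13664
  29: 1 × 0.1274 × 0.901 = 0.11479
  30: 1 × 0.1392 × 0.900 = 0.12528
Sum = 1.27277
NRR = 0.484 × 1.27277 = 0.61602
NRR < 1, so the cohort does not fully replace itself.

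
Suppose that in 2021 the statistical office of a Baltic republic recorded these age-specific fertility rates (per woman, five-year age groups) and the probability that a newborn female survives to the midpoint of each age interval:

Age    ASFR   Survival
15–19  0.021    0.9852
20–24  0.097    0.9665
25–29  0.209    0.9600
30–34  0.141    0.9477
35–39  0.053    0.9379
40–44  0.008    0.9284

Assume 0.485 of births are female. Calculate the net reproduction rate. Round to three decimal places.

1.227

Proportion female at birth = 0.485.
Each age group contributes 5 × ASFR × survival:
  15–19: 5 × 0.021 × 0.9852 = 0.10345
  20–24: 5 × 0.097 × 0.9665 = 0.46875
  25–29: 5 × 0.209 × 0.9600 = 1.00320
  30–34: 5 × 0.141 × 0.9477 = 0.66813
  35–39: 5 × 0.053 × 0.9379 = 0.24854
  40–44: 5 × 0.008 × 0.9284 = 0.03714
Sum = 2.52921
NRR = 0.485 × 2.52921 = 1.22667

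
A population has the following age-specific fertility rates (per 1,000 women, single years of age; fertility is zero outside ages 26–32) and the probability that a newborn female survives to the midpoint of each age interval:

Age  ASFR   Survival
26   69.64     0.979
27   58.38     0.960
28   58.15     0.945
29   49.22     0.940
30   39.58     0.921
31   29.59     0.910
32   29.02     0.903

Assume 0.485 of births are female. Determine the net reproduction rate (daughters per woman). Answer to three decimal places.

0.153

Proportion female at birth = 0.485.
Survival-weighted fertility by age (1·fₓ·Sₓ):
  26: 1 × 69.64/1000 × 0.979 = 0.06818
  27: 1 × 58.38/1000 × 0.960 = 0.05604
  28: 1 × 58.15/1000 × 0.945 = 0.05495
  29: 1 × 49.22/1000 × 0.940 = 0.04627
  30: 1 × 39.58/1000 × 0.921 = 0.03645
  31: 1 × 29.59/1000 × 0.910 = 0.02693
  32: 1 × 29.02/1000 × 0.903 = 0.02621
Sum = 0.31503
NRR = 0.485 × 0.31503 = 0.15279
NRR < 1, so the cohort does not fully replace itself.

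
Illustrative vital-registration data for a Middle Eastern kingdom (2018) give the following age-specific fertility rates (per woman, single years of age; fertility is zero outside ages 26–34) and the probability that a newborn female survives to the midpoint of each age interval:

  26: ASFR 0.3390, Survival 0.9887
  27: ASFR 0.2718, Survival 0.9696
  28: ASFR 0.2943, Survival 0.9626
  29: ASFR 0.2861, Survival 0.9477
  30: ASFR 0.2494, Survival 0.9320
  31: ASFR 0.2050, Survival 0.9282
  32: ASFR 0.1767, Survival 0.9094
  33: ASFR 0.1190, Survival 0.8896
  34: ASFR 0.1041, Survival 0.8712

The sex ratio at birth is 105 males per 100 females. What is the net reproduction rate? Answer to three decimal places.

Proportion female at birth = 100 / (100 + 105) = 0.48780.
Survival-weighted fertility by age (1·fₓ·Sₓ):
  26: 1 × 0.3390 × 0.9887 = 0.33517
  27: 1 × 0.2718 × 0.9696 = 0.26354
  28: 1 × 0.2943 × 0.9626 = 0.28329
  29: 1 × 0.2861 × 0.9477 = 0.27114
  30: 1 × 0.2494 × 0.9320 = 0.23244
  31: 1 × 0.2050 × 0.9282 = 0.19028
  32: 1 × 0.1767 × 0.9094 = 0.16069
  33: 1 × 0.1190 × 0.8896 = 0.10586
  34: 1 × 0.1041 × 0.8712 = 0.09069
Sum = 1.93310
NRR = 0.48780 × 1.93310 = 0.94297
With NRR below 1 the population is below replacement fertility.

0.943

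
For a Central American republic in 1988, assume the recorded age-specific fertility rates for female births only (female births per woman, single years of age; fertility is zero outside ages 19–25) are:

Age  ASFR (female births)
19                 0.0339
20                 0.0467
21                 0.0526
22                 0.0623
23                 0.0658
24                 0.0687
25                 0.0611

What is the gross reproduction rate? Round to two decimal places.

Sum of female ASFRs = 0.0339 + 0.0467 + 0.0526 + 0.0623 + 0.0658 + 0.0687 + 0.0611 = 0.3911
GRR = 0.3911

0.39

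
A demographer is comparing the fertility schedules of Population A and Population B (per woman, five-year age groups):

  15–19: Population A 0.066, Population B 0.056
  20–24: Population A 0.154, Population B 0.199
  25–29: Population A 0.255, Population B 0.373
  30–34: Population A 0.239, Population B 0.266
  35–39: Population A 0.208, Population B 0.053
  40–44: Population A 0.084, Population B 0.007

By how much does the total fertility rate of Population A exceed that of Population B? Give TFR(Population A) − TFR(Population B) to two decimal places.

Population A:
  Sum of ASFRs = 0.066 + 0.154 + 0.255 + 0.239 + 0.208 + 0.084 = 1.006
  TFR = 5 × 1.006 = 5.03
Population B:
  Sum of ASFRs = 0.056 + 0.199 + 0.373 + 0.266 + 0.053 + 0.007 = 0.954
  TFR = 5 × 0.954 = 4.77
Difference = 5.03 − 4.77 = 0.26

0.26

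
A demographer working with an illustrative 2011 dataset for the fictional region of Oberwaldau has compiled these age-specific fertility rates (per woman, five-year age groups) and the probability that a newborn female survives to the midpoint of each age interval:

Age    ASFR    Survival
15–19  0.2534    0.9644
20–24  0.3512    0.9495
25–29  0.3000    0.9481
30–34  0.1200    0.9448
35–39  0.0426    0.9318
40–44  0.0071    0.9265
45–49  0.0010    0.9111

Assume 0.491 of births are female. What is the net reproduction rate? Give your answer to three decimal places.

Proportion female at birth = 0.491.
Each age group contributes 5 × ASFR × survival:
  15–19: 5 × 0.2534 × 0.9644 = 1.22189
  20–24: 5 × 0.3512 × 0.9495 = 1.66732
  25–29: 5 × 0.3000 × 0.9481 = 1.42215
  30–34: 5 × 0.1200 × 0.9448 = 0.56688
  35–39: 5 × 0.0426 × 0.9318 = 0.19847
  40–44: 5 × 0.0071 × 0.9265 = 0.03289
  45–49: 5 × 0.0010 × 0.9111 = 0.00456
Sum = 5.11416
NRR = 0.491 × 5.11416 = 2.51105

2.511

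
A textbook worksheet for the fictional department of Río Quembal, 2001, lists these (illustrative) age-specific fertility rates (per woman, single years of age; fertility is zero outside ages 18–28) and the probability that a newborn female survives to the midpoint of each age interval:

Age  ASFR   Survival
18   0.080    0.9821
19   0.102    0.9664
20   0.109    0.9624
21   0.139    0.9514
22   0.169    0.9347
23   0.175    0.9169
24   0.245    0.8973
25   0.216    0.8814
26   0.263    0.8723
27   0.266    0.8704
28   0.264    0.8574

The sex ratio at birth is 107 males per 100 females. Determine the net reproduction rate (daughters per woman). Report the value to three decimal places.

Proportion female at birth = 100 / (100 + 107) = 0.48309.
Per-age-group product (1 × ASFR × survival probability):
  18: 1 × 0.080 × 0.9821 = 0.07857
  19: 1 × 0.102 × 0.9664 = 0.09857
  20: 1 × 0.109 × 0.9624 = 0.10490
  21: 1 × 0.139 × 0.9514 = 0.13224
  22: 1 × 0.169 × 0.9347 = 0.15796
  23: 1 × 0.175 × 0.9169 = 0.16046
  24: 1 × 0.245 × 0.8973 = 0.21984
  25: 1 × 0.216 × 0.8814 = 0.19038
  26: 1 × 0.263 × 0.8723 = 0.22941
  27: 1 × 0.266 × 0.8704 = 0.23153
  28: 1 × 0.264 × 0.8574 = 0.22635
Sum = 1.83021
NRR = 0.48309 × 1.83021 = 0.88416
An NRR under 1 implies long-run decline under these rates.

0.884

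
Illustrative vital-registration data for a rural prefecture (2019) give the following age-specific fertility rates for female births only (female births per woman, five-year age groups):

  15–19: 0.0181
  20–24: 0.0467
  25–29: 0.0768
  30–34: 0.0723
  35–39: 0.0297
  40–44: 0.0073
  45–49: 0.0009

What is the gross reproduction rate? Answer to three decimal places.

1.259

Sum of female ASFRs = 0.0181 + 0.0467 + 0.0768 + 0.0723 + 0.0297 + 0.0073 + 0.0009 = 0.2518
GRR = 5 × 0.2518 = 1.259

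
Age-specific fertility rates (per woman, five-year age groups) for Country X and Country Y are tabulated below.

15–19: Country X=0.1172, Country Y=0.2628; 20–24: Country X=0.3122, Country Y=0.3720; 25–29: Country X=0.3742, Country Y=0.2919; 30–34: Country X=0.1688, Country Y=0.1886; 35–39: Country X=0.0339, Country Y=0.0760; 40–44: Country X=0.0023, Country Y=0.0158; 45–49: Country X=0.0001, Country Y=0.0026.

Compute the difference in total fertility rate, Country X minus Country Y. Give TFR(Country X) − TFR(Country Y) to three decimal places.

-1.005

Country X:
  Sum of ASFRs = 0.1172 + 0.3122 + 0.3742 + 0.1688 + 0.0339 + 0.0023 + 0.0001 = 1.0087
  TFR = 5 × 1.0087 = 5.0435
Country Y:
  Sum of ASFRs = 0.2628 + 0.3720 + 0.2919 + 0.1886 + 0.0760 + 0.0158 + 0.0026 = 1.2097
  TFR = 5 × 1.2097 = 6.0485
Difference = 5.0435 − 6.0485 = -1.005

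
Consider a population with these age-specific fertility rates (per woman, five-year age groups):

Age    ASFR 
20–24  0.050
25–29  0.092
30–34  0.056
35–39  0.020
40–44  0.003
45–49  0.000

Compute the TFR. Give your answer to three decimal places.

1.105

Sum of ASFRs = 0.050 + 0.092 + 0.056 + 0.020 + 0.003 + 0.000 = 0.221
TFR = 5 × 0.221 = 1.105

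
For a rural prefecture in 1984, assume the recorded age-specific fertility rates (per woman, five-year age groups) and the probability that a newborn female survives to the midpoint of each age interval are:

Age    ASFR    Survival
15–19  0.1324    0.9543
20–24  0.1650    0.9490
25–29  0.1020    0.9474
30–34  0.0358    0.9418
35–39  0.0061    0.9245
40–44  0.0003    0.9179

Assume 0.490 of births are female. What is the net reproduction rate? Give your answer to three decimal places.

Proportion female at birth = 0.490.
Each age group contributes 5 × ASFR × survival:
  15–19: 5 × 0.1324 × 0.9543 = 0.63175
  20–24: 5 × 0.1650 × 0.9490 = 0.78293
  25–29: 5 × 0.1020 × 0.9474 = 0.48317
  30–34: 5 × 0.0358 × 0.9418 = 0.16858
  35–39: 5 × 0.0061 × 0.9245 = 0.02820
  40–44: 5 × 0.0003 × 0.9179 = 0.00138
Sum = 2.09601
NRR = 0.490 × 2.09601 = 1.02704
NRR > 1, so each generation more than replaces itself.

1.027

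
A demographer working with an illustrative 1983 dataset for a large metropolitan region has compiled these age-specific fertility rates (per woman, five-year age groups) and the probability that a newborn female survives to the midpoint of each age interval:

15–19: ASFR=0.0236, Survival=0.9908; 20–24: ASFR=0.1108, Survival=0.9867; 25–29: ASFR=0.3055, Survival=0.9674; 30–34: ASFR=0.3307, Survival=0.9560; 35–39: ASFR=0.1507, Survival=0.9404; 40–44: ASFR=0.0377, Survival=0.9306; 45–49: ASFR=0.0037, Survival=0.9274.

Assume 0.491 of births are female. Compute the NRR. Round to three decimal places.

Proportion female at birth = 0.491.
Per-age-group product (5 × ASFR × survival probability):
  15–19: 5 × 0.0236 × 0.9908 = 0.11691
  20–24: 5 × 0.1108 × 0.9867 = 0.54663
  25–29: 5 × 0.3055 × 0.9674 = 1.47770
  30–34: 5 × 0.3307 × 0.9560 = 1.58075
  35–39: 5 × 0.1507 × 0.9404 = 0.70859
  40–44: 5 × 0.0377 × 0.9306 = 0.17542
  45–49: 5 × 0.0037 × 0.9274 = 0.01716
Sum = 4.62316
NRR = 0.491 × 4.62316 = 2.26997

2.270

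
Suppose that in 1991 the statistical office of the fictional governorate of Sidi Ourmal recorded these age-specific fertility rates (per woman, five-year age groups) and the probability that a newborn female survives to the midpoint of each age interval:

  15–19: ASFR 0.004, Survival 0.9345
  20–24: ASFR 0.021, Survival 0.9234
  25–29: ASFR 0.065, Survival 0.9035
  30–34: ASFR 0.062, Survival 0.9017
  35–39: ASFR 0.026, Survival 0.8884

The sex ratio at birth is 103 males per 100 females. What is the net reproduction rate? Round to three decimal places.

Proportion female at birth = 100 / (100 + 103) = 0.49261.
Survival-weighted fertility by age (5·fₓ·Sₓ):
  15–19: 5 × 0.004 × 0.9345 = 0.01869
  20–24: 5 × 0.021 × 0.9234 = 0.09696
  25–29: 5 × 0.065 × 0.9035 = 0.29364
  30–34: 5 × 0.062 × 0.9017 = 0.27953
  35–39: 5 × 0.026 × 0.8884 = 0.11549
Sum = 0.80431
NRR = 0.49261 × 0.80431 = 0.39621

0.396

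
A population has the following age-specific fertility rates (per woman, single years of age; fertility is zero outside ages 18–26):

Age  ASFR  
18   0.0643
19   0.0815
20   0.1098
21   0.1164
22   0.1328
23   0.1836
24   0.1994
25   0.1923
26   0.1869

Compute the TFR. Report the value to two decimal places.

1.27

Sum of ASFRs = 0.0643 + 0.0815 + 0.1098 + 0.1164 + 0.1328 + 0.1836 + 0.1994 + 0.1923 + 0.1869 = 1.2670
TFR = 1.267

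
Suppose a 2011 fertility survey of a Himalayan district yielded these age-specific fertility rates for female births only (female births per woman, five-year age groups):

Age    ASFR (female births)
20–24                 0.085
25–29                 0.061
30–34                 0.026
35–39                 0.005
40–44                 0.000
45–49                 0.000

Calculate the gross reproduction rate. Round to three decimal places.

Sum of female ASFRs = 0.085 + 0.061 + 0.026 + 0.005 + 0.000 + 0.000 = 0.177
GRR = 5 × 0.177 = 0.885

0.885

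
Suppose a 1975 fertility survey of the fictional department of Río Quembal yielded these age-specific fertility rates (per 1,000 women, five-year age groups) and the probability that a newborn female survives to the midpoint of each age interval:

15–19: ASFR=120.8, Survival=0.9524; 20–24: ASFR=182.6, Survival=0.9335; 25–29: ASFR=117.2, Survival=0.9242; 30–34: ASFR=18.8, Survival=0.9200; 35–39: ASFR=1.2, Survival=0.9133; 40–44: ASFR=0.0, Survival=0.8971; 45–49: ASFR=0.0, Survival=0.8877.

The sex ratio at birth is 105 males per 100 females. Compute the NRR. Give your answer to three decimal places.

Proportion female at birth = 100 / (100 + 105) = 0.48780.
Each age group contributes 5 × ASFR × survival:
  15–19: 5 × 120.8/1000 × 0.9524 = 0.57525
  20–24: 5 × 182.6/1000 × 0.9335 = 0.85229
  25–29: 5 × 117.2/1000 × 0.9242 = 0.54158
  30–34: 5 × 18.8/1000 × 0.9200 = 0.08648
  35–39: 5 × 1.2/1000 × 0.9133 = 0.00548
  40–44: 5 × 0.0/1000 × 0.8971 = 0.00000
  45–49: 5 × 0.0/1000 × 0.8877 = 0.00000
Sum = 2.06108
NRR = 0.48780 × 2.06108 = 1.00539
With NRR above 1 the population is above replacement fertility.

1.005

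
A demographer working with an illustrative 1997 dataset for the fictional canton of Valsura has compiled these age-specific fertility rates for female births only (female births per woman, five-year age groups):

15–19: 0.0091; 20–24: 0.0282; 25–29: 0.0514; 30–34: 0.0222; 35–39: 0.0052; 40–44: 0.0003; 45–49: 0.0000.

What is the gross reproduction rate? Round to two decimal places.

Sum of female ASFRs = 0.0091 + 0.0282 + 0.0514 + 0.0222 + 0.0052 + 0.0003 + 0.0000 = 0.1164
GRR = 5 × 0.1164 = 0.582

0.58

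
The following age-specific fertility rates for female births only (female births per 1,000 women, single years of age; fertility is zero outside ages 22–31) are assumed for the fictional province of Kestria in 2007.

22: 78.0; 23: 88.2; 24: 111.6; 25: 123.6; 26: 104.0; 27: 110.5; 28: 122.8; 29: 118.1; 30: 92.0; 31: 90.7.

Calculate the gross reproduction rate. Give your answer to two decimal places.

Sum of female ASFRs = 78.0 + 88.2 + 111.6 + 123.6 + 104.0 + 110.5 + 122.8 + 118.1 + 92.0 + 90.7 = 1039.5
GRR = 1039.5 / 1000 = 1.0395

1.04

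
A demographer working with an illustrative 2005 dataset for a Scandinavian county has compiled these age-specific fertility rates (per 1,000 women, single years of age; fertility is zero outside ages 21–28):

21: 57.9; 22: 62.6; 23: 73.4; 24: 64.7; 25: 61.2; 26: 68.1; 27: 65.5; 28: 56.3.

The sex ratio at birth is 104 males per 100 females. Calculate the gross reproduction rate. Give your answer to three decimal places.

0.250

Proportion female at birth = 100 / (100 + 104) = 0.49020.
Sum of ASFRs = 57.9 + 62.6 + 73.4 + 64.7 + 61.2 + 68.1 + 65.5 + 56.3 = 509.7
TFR = 509.7 / 1000 = 0.5097
GRR = 0.49020 × 0.5097 = 0.24985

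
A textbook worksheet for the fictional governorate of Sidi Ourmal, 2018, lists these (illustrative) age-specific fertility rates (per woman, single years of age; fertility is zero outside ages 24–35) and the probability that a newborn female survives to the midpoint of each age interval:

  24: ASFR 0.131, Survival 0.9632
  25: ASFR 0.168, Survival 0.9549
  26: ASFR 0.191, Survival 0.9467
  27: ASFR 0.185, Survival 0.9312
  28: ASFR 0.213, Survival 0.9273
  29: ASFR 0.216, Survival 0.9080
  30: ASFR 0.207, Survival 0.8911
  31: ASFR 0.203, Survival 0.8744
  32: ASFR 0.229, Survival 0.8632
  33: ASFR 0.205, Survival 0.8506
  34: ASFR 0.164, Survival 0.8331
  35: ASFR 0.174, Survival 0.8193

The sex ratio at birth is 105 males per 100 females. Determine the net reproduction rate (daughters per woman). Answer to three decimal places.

Proportion female at birth = 100 / (100 + 105) = 0.48780.
Survival-weighted fertility by age (1·fₓ·Sₓ):
  24: 1 × 0.131 × 0.9632 = 0.12618
  25: 1 × 0.168 × 0.9549 = 0.16042
  26: 1 × 0.191 × 0.9467 = 0.18082
  27: 1 × 0.185 × 0.9312 = 0.17227
  28: 1 × 0.213 × 0.9273 = 0.19751
  29: 1 × 0.216 × 0.9080 = 0.19613
  30: 1 × 0.207 × 0.8911 = 0.18446
  31: 1 × 0.203 × 0.8744 = 0.17750
  32: 1 × 0.229 × 0.8632 = 0.19767
  33: 1 × 0.205 × 0.8506 = 0.17437
  34: 1 × 0.164 × 0.8331 = 0.13663
  35: 1 × 0.174 × 0.8193 = 0.14256
Sum = 2.04652
NRR = 0.48780 × 2.04652 = 0.99829

0.998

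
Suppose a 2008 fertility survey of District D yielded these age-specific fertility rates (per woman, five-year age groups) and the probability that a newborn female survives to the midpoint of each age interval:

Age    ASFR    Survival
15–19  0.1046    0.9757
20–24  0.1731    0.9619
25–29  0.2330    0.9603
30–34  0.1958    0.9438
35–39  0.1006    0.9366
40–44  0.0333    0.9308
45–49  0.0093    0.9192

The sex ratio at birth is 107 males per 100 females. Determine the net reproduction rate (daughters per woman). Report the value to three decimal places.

1.959

Proportion female at birth = 100 / (100 + 107) = 0.48309.
Per-age-group product (5 × ASFR × survival probability):
  15–19: 5 × 0.1046 × 0.9757 = 0.51029
  20–24: 5 × 0.1731 × 0.9619 = 0.83252
  25–29: 5 × 0.2330 × 0.9603 = 1.11875
  30–34: 5 × 0.1958 × 0.9438 = 0.92398
  35–39: 5 × 0.1006 × 0.9366 = 0.47111
  40–44: 5 × 0.0333 × 0.9308 = 0.15498
  45–49: 5 × 0.0093 × 0.9192 = 0.04274
Sum = 4.05437
NRR = 0.48309 × 4.05437 = 1.95863
An NRR exceeding 1 indicates intrinsic growth under these rates.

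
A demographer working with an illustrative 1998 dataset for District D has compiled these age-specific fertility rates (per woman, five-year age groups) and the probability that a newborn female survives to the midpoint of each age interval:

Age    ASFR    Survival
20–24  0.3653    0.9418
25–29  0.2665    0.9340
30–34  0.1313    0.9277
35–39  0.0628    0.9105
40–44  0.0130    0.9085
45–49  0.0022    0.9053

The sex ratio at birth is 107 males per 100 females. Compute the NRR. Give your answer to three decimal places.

Proportion female at birth = 100 / (100 + 107) = 0.48309.
Survival-weighted fertility by age (5·fₓ·Sₓ):
  20–24: 5 × 0.3653 × 0.9418 = 1.72020
  25–29: 5 × 0.2665 × 0.9340 = 1.24456
  30–34: 5 × 0.1313 × 0.9277 = 0.60904
  35–39: 5 × 0.0628 × 0.9105 = 0.28590
  40–44: 5 × 0.0130 × 0.9085 = 0.05905
  45–49: 5 × 0.0022 × 0.9053 = 0.00996
Sum = 3.92871
NRR = 0.48309 × 3.92871 = 1.89792
NRR > 1, so each generation more than replaces itself.

1.898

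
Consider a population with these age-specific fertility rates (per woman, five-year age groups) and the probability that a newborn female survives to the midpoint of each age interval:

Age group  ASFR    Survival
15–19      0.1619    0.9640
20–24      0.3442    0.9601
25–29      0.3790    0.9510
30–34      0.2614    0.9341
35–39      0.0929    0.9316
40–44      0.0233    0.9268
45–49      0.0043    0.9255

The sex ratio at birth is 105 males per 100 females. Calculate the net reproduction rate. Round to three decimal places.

2.935

Proportion female at birth = 100 / (100 + 105) = 0.48780.
Weighting each age-specific rate by interval width and survival:
  15–19: 5 × 0.1619 × 0.9640 = 0.78036
  20–24: 5 × 0.3442 × 0.9601 = 1.65233
  25–29: 5 × 0.3790 × 0.9510 = 1.80215
  30–34: 5 × 0.2614 × 0.9341 = 1.22087
  35–39: 5 × 0.0929 × 0.9316 = 0.43273
  40–44: 5 × 0.0233 × 0.9268 = 0.10797
  45–49: 5 × 0.0043 × 0.9255 = 0.01990
Sum = 6.01631
NRR = 0.48780 × 6.01631 = 2.93476
NRR > 1, so each generation more than replaces itself.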